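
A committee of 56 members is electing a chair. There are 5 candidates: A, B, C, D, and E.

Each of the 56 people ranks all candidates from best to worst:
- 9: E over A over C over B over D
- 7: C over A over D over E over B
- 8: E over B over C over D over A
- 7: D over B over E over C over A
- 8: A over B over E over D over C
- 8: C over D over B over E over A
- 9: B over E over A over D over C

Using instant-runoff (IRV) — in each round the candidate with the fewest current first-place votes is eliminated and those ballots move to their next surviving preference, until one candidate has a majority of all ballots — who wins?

B

Round 1: A 8, B 9, C 15, D 7, E 17. D eliminated.
Round 2: A 8, B 16, C 15, E 17. A eliminated.
Round 3: B 24, C 15, E 17. C eliminated.
Round 4: B 32, E 24. B has a majority (≥29).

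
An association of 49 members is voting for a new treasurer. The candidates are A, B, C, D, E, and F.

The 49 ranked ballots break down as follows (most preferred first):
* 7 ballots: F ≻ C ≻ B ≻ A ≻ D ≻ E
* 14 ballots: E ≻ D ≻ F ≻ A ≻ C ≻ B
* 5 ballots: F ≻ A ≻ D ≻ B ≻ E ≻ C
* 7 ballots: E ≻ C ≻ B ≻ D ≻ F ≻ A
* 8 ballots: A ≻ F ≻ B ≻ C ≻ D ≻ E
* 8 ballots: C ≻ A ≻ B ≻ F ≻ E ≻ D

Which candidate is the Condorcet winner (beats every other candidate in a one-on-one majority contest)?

F vs A: 33–16
F vs B: 34–15
F vs C: 34–15
F vs D: 28–21
F vs E: 28–21
F beats every other candidate.

F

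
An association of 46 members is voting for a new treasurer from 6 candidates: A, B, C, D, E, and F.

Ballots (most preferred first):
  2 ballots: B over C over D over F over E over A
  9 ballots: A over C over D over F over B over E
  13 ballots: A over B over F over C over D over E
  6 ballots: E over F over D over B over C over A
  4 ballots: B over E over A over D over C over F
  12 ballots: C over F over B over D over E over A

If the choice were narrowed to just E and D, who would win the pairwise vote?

D

E is ranked above D on 10 ballots; D above E on 36.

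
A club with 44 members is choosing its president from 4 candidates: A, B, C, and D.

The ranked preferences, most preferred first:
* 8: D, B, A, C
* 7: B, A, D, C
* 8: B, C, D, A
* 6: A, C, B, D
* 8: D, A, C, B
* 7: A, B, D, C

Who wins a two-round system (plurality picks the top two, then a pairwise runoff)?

B

Round 1 first-place votes: A 13, B 15, C 0, D 16. D and B advance.
Runoff: D is ranked above B on 16 ballots, B above D on 28.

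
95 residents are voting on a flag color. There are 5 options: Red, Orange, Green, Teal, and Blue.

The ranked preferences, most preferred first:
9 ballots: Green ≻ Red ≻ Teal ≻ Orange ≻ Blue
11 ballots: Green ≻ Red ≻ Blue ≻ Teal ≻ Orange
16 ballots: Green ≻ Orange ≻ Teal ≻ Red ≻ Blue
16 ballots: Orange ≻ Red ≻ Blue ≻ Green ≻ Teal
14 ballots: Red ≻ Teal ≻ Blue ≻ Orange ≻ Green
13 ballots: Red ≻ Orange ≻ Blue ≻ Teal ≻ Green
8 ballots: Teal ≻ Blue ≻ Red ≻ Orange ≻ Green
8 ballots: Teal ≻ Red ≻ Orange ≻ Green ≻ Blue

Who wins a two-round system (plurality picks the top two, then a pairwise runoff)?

Red

Round 1 first-place votes: Red 27, Orange 16, Green 36, Teal 16, Blue 0. Green and Red advance.
Runoff: Green is ranked above Red on 36 ballots, Red above Green on 59.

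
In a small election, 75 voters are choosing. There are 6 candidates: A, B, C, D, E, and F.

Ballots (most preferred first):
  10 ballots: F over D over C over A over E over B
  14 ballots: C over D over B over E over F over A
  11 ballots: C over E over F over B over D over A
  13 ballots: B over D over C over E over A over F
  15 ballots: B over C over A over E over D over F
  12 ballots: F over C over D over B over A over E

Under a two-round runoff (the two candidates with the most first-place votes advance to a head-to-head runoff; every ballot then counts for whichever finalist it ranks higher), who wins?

Round 1 first-place votes: A 0, B 28, C 25, D 0, E 0, F 22. B and C advance.
Runoff: B is ranked above C on 28 ballots, C above B on 47.

C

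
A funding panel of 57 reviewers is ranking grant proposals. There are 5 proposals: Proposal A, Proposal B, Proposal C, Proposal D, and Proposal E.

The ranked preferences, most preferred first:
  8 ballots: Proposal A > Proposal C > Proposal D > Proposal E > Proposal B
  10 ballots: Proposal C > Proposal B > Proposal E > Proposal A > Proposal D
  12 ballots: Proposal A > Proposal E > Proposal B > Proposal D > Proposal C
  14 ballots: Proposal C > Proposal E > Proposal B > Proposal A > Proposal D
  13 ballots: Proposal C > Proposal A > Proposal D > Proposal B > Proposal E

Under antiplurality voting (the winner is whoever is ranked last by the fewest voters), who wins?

Proposal A

Last-place votes: Proposal A 0, Proposal B 8, Proposal C 12, Proposal D 24, Proposal E 13.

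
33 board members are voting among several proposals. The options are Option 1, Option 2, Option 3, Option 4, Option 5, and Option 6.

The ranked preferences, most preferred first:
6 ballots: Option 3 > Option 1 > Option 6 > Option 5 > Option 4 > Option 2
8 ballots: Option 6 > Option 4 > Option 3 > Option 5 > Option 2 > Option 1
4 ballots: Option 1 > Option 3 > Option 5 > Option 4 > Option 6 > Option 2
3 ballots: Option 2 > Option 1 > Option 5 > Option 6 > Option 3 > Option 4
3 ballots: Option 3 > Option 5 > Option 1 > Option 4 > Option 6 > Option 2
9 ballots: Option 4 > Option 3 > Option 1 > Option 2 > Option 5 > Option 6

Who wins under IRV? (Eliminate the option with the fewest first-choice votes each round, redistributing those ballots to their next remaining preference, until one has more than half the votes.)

Round 1: Option 1 4, Option 2 3, Option 3 9, Option 4 9, Option 5 0, Option 6 8. Option 5 eliminated.
Round 2: Option 1 4, Option 2 3, Option 3 9, Option 4 9, Option 6 8. Option 2 eliminated.
Round 3: Option 1 7, Option 3 9, Option 4 9, Option 6 8. Option 1 eliminated.
Round 4: Option 3 13, Option 4 9, Option 6 11. Option 4 eliminated.
Round 5: Option 3 22, Option 6 11. Option 3 has a majority (≥17).

Option 3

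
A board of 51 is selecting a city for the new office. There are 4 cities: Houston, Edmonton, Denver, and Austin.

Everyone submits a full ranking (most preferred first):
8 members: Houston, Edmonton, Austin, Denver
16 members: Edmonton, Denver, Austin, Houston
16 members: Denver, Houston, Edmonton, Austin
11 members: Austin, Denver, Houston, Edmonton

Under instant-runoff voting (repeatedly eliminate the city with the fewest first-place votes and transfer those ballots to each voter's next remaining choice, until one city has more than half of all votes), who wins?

Round 1: Houston 8, Edmonton 16, Denver 16, Austin 11. Houston eliminated.
Round 2: Edmonton 24, Denver 16, Austin 11. Austin eliminated.
Round 3: Edmonton 24, Denver 27. Denver has a majority (≥26).

Denver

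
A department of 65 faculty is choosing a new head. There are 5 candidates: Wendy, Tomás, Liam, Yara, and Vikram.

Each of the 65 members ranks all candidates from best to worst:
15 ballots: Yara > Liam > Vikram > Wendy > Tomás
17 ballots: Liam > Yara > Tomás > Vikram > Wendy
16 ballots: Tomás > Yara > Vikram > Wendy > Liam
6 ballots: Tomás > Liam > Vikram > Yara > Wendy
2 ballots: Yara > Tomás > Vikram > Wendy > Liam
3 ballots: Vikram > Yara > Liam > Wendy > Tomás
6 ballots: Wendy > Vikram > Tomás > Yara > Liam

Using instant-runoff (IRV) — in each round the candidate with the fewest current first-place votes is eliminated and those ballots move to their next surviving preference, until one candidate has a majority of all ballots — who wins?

Round 1: Wendy 6, Tomás 22, Liam 17, Yara 17, Vikram 3. Vikram eliminated.
Round 2: Wendy 6, Tomás 22, Liam 17, Yara 20. Wendy eliminated.
Round 3: Tomás 28, Liam 17, Yara 20. Liam eliminated.
Round 4: Tomás 28, Yara 37. Yara has a majority (≥33).

Yara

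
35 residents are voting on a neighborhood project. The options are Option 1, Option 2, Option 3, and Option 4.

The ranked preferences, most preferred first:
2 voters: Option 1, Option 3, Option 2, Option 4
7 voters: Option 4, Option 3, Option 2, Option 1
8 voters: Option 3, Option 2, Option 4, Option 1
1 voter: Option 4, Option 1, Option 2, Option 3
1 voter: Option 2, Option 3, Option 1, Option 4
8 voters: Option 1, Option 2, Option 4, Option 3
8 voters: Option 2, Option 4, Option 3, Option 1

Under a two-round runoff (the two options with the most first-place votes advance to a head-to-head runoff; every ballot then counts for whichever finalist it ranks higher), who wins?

Round 1 first-place votes: Option 1 10, Option 2 9, Option 3 8, Option 4 8. Option 1 and Option 2 advance.
Runoff: Option 1 is ranked above Option 2 on 11 ballots, Option 2 above Option 1 on 24.

Option 2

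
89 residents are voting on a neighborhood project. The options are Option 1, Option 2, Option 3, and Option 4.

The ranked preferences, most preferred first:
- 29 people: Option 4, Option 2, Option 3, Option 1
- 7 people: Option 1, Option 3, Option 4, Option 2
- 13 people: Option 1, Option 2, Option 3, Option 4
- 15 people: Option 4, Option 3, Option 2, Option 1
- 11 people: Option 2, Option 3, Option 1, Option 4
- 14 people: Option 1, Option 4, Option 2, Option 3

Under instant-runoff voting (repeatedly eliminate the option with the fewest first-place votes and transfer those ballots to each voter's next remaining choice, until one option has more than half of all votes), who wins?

Round 1: Option 1 34, Option 2 11, Option 3 0, Option 4 44. Option 3 eliminated.
Round 2: Option 1 34, Option 2 11, Option 4 44. Option 2 eliminated.
Round 3: Option 1 45, Option 4 44. Option 1 has a majority (≥45).

Option 1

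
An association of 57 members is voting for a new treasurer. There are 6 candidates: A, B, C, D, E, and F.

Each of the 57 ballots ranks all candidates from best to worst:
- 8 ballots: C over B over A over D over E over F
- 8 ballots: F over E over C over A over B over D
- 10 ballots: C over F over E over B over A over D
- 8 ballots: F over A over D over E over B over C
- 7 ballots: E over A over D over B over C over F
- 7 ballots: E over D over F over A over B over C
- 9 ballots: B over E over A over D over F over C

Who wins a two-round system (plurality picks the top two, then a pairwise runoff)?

F

Round 1 first-place votes: A 0, B 9, C 18, D 0, E 14, F 16. C and F advance.
Runoff: C is ranked above F on 25 ballots, F above C on 32.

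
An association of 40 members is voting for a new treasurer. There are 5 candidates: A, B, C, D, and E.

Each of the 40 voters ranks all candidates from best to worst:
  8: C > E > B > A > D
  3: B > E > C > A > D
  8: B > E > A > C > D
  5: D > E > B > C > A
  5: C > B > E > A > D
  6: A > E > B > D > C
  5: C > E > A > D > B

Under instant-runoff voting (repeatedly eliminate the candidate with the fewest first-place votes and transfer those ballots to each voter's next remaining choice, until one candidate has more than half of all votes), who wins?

B

Round 1: A 6, B 11, C 18, D 5, E 0. E eliminated.
Round 2: A 6, B 11, C 18, D 5. D eliminated.
Round 3: A 6, B 16, C 18. A eliminated.
Round 4: B 22, C 18. B has a majority (≥21).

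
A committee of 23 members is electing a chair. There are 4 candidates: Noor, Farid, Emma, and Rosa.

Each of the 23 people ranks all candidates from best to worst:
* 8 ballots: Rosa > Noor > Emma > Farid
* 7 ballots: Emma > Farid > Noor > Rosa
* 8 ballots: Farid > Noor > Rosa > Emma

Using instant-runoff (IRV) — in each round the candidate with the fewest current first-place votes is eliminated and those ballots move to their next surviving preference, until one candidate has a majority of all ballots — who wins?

Farid

Round 1: Noor 0, Farid 8, Emma 7, Rosa 8. Noor eliminated.
Round 2: Farid 8, Emma 7, Rosa 8. Emma eliminated.
Round 3: Farid 15, Rosa 8. Farid has a majority (≥12).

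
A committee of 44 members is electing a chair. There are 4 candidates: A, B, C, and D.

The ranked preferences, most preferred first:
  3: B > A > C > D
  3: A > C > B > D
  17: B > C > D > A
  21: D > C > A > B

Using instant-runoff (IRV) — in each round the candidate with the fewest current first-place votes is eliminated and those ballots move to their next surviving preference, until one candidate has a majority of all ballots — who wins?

B

Round 1: A 3, B 20, C 0, D 21. C eliminated.
Round 2: A 3, B 20, D 21. A eliminated.
Round 3: B 23, D 21. B has a majority (≥23).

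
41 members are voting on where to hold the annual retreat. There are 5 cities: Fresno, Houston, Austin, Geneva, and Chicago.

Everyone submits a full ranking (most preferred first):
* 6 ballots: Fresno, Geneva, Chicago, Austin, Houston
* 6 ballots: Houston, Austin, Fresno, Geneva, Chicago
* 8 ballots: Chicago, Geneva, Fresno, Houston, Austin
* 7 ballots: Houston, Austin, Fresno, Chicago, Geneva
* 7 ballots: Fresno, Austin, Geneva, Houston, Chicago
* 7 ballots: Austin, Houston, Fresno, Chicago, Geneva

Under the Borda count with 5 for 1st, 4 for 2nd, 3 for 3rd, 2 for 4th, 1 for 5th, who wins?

Fresno: 6×5 + 6×3 + 8×3 + 7×3 + 7×5 + 7×3 = 149
Houston: 6×1 + 6×5 + 8×2 + 7×5 + 7×2 + 7×4 = 129
Austin: 6×2 + 6×4 + 8×1 + 7×4 + 7×4 + 7×5 = 135
Geneva: 6×4 + 6×2 + 8×4 + 7×1 + 7×3 + 7×1 = 103
Chicago: 6×3 + 6×1 + 8×5 + 7×2 + 7×1 + 7×2 = 99

Fresno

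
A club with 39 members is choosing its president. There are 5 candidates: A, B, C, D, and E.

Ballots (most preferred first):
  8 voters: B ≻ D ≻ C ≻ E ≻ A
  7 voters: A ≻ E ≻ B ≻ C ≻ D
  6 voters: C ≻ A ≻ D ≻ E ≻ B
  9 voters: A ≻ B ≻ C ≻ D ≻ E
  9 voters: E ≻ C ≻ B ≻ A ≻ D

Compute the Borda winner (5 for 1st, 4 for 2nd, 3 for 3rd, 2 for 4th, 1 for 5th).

A: 8×1 + 7×5 + 6×4 + 9×5 + 9×2 = 130
B: 8×5 + 7×3 + 6×1 + 9×4 + 9×3 = 130
C: 8×3 + 7×2 + 6×5 + 9×3 + 9×4 = 131
D: 8×4 + 7×1 + 6×3 + 9×2 + 9×1 = 84
E: 8×2 + 7×4 + 6×2 + 9×1 + 9×5 = 110

C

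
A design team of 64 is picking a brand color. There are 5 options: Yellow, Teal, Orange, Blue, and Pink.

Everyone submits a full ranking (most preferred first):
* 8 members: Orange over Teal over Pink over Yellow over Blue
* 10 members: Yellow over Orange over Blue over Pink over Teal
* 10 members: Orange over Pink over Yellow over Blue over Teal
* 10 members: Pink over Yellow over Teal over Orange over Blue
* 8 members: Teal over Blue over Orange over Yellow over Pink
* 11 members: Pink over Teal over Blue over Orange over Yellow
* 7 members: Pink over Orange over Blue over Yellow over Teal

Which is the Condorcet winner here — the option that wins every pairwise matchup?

Orange vs Yellow: 44–20
Orange vs Teal: 35–29
Orange vs Blue: 45–19
Orange vs Pink: 36–28
Orange beats every other option.

Orange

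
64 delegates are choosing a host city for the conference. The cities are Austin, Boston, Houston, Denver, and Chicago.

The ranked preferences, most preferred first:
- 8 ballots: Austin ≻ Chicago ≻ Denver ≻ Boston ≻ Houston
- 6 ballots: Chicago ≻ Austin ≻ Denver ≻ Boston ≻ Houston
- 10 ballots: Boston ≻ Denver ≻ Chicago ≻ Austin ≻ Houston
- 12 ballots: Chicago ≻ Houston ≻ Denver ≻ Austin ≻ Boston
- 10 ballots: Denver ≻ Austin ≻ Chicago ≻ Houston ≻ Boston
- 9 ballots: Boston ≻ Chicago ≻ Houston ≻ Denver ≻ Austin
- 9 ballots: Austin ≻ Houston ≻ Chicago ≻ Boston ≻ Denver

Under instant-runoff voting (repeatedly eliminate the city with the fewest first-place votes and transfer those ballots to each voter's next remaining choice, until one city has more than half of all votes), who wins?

Round 1: Austin 17, Boston 19, Houston 0, Denver 10, Chicago 18. Houston eliminated.
Round 2: Austin 17, Boston 19, Denver 10, Chicago 18. Denver eliminated.
Round 3: Austin 27, Boston 19, Chicago 18. Chicago eliminated.
Round 4: Austin 45, Boston 19. Austin has a majority (≥33).

Austin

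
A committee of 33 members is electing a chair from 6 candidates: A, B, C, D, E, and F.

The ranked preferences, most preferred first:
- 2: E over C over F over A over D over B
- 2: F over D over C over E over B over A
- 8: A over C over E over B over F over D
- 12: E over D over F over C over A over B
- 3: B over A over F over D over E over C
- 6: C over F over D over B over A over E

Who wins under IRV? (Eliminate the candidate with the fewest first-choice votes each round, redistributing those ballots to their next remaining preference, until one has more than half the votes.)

A

Round 1: A 8, B 3, C 6, D 0, E 14, F 2. D eliminated.
Round 2: A 8, B 3, C 6, E 14, F 2. F eliminated.
Round 3: A 8, B 3, C 8, E 14. B eliminated.
Round 4: A 11, C 8, E 14. C eliminated.
Round 5: A 17, E 16. A has a majority (≥17).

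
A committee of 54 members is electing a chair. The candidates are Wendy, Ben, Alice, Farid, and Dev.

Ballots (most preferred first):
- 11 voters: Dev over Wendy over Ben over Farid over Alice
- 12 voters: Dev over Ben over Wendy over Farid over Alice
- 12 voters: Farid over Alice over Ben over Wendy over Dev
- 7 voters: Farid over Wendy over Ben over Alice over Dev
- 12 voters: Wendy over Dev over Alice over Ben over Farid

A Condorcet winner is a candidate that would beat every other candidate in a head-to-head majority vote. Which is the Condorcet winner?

Wendy

Wendy vs Ben: 30–24
Wendy vs Alice: 42–12
Wendy vs Farid: 35–19
Wendy vs Dev: 31–23
Wendy beats every other candidate.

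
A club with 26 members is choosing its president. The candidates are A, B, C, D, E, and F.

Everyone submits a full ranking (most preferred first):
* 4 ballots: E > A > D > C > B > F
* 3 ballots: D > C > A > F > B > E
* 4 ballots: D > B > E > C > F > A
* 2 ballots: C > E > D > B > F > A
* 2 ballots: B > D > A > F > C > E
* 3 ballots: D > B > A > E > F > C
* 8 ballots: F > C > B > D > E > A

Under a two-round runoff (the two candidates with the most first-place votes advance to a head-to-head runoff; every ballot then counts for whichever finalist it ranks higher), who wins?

D

Round 1 first-place votes: A 0, B 2, C 2, D 10, E 4, F 8. D and F advance.
Runoff: D is ranked above F on 18 ballots, F above D on 8.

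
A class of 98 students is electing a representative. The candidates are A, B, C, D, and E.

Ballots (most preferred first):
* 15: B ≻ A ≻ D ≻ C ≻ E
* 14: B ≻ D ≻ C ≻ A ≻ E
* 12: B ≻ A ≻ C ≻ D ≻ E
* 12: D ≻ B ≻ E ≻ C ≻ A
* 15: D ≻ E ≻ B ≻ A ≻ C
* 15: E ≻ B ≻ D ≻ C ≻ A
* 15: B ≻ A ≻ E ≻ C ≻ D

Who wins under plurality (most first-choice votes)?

First-place votes: A 0, B 56, C 0, D 27, E 15.

B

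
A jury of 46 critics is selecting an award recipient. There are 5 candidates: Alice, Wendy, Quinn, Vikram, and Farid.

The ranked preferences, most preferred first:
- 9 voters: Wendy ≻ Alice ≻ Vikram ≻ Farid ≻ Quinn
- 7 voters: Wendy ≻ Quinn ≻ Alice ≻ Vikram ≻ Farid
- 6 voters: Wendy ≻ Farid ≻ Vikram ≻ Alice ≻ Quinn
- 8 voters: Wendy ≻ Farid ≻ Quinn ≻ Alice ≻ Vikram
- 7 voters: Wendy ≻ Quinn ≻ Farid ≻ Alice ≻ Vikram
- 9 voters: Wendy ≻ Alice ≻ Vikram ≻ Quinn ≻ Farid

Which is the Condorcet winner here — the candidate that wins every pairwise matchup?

Wendy

Wendy vs Alice: 46–0
Wendy vs Quinn: 46–0
Wendy vs Vikram: 46–0
Wendy vs Farid: 46–0
Wendy beats every other candidate.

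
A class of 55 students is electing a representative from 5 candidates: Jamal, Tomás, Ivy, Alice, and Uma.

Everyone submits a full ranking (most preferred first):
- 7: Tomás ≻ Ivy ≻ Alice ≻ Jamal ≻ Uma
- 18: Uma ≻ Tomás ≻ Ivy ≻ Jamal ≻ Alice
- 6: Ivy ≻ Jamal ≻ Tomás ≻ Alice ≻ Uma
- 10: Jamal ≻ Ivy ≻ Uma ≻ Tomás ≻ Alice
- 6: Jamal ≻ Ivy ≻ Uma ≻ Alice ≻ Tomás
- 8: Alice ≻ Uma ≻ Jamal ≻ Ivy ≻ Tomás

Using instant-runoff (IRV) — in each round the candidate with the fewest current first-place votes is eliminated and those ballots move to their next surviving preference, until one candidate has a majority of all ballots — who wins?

Round 1: Jamal 16, Tomás 7, Ivy 6, Alice 8, Uma 18. Ivy eliminated.
Round 2: Jamal 22, Tomás 7, Alice 8, Uma 18. Tomás eliminated.
Round 3: Jamal 22, Alice 15, Uma 18. Alice eliminated.
Round 4: Jamal 29, Uma 26. Jamal has a majority (≥28).

Jamal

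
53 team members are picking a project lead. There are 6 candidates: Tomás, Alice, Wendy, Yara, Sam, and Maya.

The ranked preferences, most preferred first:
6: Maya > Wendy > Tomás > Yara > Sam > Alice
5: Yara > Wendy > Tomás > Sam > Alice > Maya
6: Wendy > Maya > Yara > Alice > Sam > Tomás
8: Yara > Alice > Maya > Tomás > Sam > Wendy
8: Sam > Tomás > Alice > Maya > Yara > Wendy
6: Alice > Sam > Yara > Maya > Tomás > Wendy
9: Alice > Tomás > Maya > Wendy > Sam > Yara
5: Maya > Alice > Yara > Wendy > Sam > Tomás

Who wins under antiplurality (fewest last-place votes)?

Last-place votes: Tomás 11, Alice 6, Wendy 22, Yara 9, Sam 0, Maya 5.

Sam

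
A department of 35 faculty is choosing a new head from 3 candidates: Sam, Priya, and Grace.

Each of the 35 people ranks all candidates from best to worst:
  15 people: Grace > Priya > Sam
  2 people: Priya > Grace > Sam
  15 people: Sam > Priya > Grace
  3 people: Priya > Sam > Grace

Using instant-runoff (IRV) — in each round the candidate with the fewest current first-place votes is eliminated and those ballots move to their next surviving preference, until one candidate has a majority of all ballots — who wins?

Sam

Round 1: Sam 15, Priya 5, Grace 15. Priya eliminated.
Round 2: Sam 18, Grace 17. Sam has a majority (≥18).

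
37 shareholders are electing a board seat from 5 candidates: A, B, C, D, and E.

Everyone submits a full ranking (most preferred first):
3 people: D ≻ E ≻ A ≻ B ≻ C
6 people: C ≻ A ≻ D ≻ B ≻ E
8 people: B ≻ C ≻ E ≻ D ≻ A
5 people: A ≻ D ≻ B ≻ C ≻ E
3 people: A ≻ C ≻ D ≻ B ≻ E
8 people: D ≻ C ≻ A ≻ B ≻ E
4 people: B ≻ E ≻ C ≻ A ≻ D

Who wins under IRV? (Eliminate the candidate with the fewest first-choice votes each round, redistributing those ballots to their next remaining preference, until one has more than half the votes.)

Round 1: A 8, B 12, C 6, D 11, E 0. E eliminated.
Round 2: A 8, B 12, C 6, D 11. C eliminated.
Round 3: A 14, B 12, D 11. D eliminated.
Round 4: A 25, B 12. A has a majority (≥19).

A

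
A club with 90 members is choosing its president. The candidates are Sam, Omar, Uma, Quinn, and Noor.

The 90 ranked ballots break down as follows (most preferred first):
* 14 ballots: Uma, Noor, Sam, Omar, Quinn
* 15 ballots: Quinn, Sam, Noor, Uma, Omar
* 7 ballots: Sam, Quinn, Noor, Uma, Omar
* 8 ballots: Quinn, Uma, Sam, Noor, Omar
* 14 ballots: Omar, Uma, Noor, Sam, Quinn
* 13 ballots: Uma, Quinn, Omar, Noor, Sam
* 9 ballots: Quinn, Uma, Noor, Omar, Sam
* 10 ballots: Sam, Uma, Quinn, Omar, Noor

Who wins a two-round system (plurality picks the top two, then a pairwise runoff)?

Uma

Round 1 first-place votes: Sam 17, Omar 14, Uma 27, Quinn 32, Noor 0. Quinn and Uma advance.
Runoff: Quinn is ranked above Uma on 39 ballots, Uma above Quinn on 51.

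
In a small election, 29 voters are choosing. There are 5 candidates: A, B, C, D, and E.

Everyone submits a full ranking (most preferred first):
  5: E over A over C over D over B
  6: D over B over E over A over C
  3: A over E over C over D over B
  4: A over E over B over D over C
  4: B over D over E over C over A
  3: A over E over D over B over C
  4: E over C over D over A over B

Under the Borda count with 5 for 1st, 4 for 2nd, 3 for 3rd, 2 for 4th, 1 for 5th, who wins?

E

A: 5×4 + 6×2 + 3×5 + 4×5 + 4×1 + 3×5 + 4×2 = 94
B: 5×1 + 6×4 + 3×1 + 4×3 + 4×5 + 3×2 + 4×1 = 74
C: 5×3 + 6×1 + 3×3 + 4×1 + 4×2 + 3×1 + 4×4 = 61
D: 5×2 + 6×5 + 3×2 + 4×2 + 4×4 + 3×3 + 4×3 = 91
E: 5×5 + 6×3 + 3×4 + 4×4 + 4×3 + 3×4 + 4×5 = 115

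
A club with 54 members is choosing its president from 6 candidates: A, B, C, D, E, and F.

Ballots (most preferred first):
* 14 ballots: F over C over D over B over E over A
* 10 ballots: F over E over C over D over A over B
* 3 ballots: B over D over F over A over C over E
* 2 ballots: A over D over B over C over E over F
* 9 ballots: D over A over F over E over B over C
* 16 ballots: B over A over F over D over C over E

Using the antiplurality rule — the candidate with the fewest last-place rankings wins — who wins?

D

Last-place votes: A 14, B 10, C 9, D 0, E 19, F 2.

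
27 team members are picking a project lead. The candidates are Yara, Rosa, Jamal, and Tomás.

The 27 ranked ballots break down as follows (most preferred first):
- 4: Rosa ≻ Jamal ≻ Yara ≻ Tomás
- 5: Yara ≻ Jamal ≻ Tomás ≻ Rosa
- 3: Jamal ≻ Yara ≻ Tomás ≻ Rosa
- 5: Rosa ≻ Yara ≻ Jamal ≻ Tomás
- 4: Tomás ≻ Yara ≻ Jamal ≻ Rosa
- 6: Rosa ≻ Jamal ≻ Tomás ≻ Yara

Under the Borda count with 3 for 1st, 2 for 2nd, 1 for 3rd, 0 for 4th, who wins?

Yara: 4×1 + 5×3 + 3×2 + 5×2 + 4×2 + 6×0 = 43
Rosa: 4×3 + 5×0 + 3×0 + 5×3 + 4×0 + 6×3 = 45
Jamal: 4×2 + 5×2 + 3×3 + 5×1 + 4×1 + 6×2 = 48
Tomás: 4×0 + 5×1 + 3×1 + 5×0 + 4×3 + 6×1 = 26

Jamal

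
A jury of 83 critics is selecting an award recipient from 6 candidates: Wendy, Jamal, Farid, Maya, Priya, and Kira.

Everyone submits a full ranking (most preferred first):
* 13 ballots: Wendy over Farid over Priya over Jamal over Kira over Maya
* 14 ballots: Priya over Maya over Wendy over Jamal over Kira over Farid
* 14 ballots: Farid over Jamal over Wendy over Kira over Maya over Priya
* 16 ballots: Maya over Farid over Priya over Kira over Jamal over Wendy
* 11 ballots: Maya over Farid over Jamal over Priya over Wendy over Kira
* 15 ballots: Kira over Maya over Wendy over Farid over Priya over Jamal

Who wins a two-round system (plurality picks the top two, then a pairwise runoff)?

Kira

Round 1 first-place votes: Wendy 13, Jamal 0, Farid 14, Maya 27, Priya 14, Kira 15. Maya and Kira advance.
Runoff: Maya is ranked above Kira on 41 ballots, Kira above Maya on 42.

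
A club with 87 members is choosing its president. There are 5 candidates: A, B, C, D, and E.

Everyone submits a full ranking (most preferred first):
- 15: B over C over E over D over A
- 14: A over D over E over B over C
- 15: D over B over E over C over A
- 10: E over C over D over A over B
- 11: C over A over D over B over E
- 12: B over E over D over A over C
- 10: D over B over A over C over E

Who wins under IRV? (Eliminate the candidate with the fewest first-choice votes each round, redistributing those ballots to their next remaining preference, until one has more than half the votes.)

Round 1: A 14, B 27, C 11, D 25, E 10. E eliminated.
Round 2: A 14, B 27, C 21, D 25. A eliminated.
Round 3: B 27, C 21, D 39. C eliminated.
Round 4: B 27, D 60. D has a majority (≥44).

D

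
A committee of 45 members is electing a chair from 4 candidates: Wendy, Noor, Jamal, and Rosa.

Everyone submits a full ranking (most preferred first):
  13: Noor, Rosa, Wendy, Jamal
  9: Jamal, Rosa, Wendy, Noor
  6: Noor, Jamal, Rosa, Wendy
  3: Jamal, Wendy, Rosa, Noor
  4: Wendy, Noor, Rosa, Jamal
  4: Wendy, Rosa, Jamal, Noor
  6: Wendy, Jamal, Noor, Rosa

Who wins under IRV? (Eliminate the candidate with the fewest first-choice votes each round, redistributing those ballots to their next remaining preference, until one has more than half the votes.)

Round 1: Wendy 14, Noor 19, Jamal 12, Rosa 0. Rosa eliminated.
Round 2: Wendy 14, Noor 19, Jamal 12. Jamal eliminated.
Round 3: Wendy 26, Noor 19. Wendy has a majority (≥23).

Wendy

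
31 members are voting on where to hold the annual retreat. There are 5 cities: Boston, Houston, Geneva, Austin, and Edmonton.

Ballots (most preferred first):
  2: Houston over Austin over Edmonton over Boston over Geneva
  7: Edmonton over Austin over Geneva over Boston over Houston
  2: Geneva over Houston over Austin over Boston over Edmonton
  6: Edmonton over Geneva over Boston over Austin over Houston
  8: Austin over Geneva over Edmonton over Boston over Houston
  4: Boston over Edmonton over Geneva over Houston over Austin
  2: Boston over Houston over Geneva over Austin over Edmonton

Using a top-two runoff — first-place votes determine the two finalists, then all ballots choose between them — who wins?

Edmonton

Round 1 first-place votes: Boston 6, Houston 2, Geneva 2, Austin 8, Edmonton 13. Edmonton and Austin advance.
Runoff: Edmonton is ranked above Austin on 17 ballots, Austin above Edmonton on 14.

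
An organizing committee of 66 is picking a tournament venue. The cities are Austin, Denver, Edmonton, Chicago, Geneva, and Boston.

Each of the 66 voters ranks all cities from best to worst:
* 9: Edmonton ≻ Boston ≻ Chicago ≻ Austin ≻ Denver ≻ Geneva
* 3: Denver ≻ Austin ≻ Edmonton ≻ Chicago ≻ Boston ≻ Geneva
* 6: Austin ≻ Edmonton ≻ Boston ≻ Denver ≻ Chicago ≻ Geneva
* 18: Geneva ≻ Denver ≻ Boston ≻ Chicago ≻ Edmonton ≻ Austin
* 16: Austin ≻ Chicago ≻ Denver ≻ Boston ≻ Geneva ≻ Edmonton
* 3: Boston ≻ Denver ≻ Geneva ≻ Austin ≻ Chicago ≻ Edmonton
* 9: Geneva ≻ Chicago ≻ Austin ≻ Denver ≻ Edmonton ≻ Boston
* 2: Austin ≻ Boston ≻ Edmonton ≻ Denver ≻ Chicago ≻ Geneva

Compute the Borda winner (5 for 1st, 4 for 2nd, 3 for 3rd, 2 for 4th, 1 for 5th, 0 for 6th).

Denver

Austin: 9×2 + 3×4 + 6×5 + 18×0 + 16×5 + 3×2 + 9×3 + 2×5 = 183
Denver: 9×1 + 3×5 + 6×2 + 18×4 + 16×3 + 3×4 + 9×2 + 2×2 = 190
Edmonton: 9×5 + 3×3 + 6×4 + 18×1 + 16×0 + 3×0 + 9×1 + 2×3 = 111
Chicago: 9×3 + 3×2 + 6×1 + 18×2 + 16×4 + 3×1 + 9×4 + 2×1 = 180
Geneva: 9×0 + 3×0 + 6×0 + 18×5 + 16×1 + 3×3 + 9×5 + 2×0 = 160
Boston: 9×4 + 3×1 + 6×3 + 18×3 + 16×2 + 3×5 + 9×0 + 2×4 = 166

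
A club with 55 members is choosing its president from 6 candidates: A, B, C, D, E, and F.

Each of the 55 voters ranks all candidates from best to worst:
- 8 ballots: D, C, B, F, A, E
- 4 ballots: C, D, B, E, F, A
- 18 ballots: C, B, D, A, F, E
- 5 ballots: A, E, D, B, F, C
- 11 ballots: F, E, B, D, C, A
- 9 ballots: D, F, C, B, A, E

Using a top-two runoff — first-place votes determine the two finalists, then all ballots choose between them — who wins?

D

Round 1 first-place votes: A 5, B 0, C 22, D 17, E 0, F 11. C and D advance.
Runoff: C is ranked above D on 22 ballots, D above C on 33.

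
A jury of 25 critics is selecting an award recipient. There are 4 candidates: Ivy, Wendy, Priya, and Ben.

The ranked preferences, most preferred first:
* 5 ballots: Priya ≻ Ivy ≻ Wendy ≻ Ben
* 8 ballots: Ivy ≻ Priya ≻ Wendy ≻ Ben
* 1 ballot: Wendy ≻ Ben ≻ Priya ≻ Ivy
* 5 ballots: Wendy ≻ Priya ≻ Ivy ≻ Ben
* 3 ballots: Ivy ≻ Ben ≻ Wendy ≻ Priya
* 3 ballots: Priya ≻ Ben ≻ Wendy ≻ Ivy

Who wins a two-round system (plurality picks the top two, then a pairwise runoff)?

Round 1 first-place votes: Ivy 11, Wendy 6, Priya 8, Ben 0. Ivy and Priya advance.
Runoff: Ivy is ranked above Priya on 11 ballots, Priya above Ivy on 14.

Priya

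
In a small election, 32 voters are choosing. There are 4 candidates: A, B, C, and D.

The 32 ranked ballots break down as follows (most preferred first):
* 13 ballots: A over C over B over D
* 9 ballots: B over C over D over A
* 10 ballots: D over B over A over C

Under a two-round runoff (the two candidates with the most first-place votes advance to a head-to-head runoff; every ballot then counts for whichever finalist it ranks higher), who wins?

D

Round 1 first-place votes: A 13, B 9, C 0, D 10. A and D advance.
Runoff: A is ranked above D on 13 ballots, D above A on 19.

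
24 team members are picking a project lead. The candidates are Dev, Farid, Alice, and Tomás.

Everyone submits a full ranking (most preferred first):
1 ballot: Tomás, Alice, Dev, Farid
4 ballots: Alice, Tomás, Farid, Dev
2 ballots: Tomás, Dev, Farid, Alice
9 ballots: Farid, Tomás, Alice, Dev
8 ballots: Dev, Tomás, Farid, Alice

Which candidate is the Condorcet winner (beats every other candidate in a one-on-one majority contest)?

Tomás

Tomás vs Dev: 16–8
Tomás vs Farid: 15–9
Tomás vs Alice: 20–4
Tomás beats every other candidate.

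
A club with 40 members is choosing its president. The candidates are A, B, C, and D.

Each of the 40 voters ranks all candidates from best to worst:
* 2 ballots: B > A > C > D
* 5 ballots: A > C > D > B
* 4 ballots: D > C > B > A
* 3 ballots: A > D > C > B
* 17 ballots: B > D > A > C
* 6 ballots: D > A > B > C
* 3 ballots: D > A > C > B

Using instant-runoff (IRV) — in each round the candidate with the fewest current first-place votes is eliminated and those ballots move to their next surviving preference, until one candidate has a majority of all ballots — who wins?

Round 1: A 8, B 19, C 0, D 13. C eliminated.
Round 2: A 8, B 19, D 13. A eliminated.
Round 3: B 19, D 21. D has a majority (≥21).

D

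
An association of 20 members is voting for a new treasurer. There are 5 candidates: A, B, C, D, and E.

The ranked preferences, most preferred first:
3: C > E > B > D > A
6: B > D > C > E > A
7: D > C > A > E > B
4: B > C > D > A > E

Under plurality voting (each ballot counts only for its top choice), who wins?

First-place votes: A 0, B 10, C 3, D 7, E 0.

B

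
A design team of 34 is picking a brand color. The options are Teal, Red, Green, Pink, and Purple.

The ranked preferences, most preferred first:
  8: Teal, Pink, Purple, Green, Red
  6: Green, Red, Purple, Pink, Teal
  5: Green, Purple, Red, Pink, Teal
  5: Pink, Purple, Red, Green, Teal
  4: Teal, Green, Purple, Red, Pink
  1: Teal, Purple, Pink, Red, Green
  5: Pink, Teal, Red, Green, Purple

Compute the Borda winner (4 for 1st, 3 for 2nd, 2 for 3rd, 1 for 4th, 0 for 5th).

Pink

Teal: 8×4 + 6×0 + 5×0 + 5×0 + 4×4 + 1×4 + 5×3 = 67
Red: 8×0 + 6×3 + 5×2 + 5×2 + 4×1 + 1×1 + 5×2 = 53
Green: 8×1 + 6×4 + 5×4 + 5×1 + 4×3 + 1×0 + 5×1 = 74
Pink: 8×3 + 6×1 + 5×1 + 5×4 + 4×0 + 1×2 + 5×4 = 77
Purple: 8×2 + 6×2 + 5×3 + 5×3 + 4×2 + 1×3 + 5×0 = 69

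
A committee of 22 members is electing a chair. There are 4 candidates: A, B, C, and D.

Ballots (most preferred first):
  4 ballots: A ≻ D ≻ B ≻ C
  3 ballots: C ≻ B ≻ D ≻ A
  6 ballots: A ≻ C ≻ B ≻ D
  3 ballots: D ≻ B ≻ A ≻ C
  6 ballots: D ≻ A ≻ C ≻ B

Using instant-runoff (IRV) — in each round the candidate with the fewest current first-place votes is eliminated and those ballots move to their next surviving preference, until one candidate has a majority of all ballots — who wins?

D

Round 1: A 10, B 0, C 3, D 9. B eliminated.
Round 2: A 10, C 3, D 9. C eliminated.
Round 3: A 10, D 12. D has a majority (≥12).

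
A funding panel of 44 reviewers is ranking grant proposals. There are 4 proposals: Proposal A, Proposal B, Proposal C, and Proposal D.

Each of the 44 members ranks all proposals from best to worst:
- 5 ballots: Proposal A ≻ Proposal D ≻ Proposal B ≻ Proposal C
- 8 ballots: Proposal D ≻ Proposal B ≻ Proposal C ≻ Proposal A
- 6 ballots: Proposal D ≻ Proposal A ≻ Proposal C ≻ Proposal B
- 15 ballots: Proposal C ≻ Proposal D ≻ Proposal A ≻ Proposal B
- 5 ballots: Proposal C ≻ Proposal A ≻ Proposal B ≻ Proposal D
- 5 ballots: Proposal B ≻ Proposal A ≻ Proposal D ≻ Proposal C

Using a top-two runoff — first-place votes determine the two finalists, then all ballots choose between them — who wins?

Proposal D

Round 1 first-place votes: Proposal A 5, Proposal B 5, Proposal C 20, Proposal D 14. Proposal C and Proposal D advance.
Runoff: Proposal C is ranked above Proposal D on 20 ballots, Proposal D above Proposal C on 24.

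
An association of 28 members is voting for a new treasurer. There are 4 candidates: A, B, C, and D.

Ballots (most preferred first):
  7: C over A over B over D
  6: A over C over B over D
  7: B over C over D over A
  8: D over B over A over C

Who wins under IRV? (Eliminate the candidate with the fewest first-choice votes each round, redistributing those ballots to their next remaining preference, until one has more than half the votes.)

Round 1: A 6, B 7, C 7, D 8. A eliminated.
Round 2: B 7, C 13, D 8. B eliminated.
Round 3: C 20, D 8. C has a majority (≥15).

C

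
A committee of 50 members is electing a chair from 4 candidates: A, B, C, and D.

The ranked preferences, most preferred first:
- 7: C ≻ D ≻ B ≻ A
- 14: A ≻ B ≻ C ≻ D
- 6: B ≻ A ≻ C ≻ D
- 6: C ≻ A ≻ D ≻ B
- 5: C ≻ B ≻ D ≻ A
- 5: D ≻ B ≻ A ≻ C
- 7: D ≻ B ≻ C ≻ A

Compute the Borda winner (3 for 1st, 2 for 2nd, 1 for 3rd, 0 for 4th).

A: 7×0 + 14×3 + 6×2 + 6×2 + 5×0 + 5×1 + 7×0 = 71
B: 7×1 + 14×2 + 6×3 + 6×0 + 5×2 + 5×2 + 7×2 = 87
C: 7×3 + 14×1 + 6×1 + 6×3 + 5×3 + 5×0 + 7×1 = 81
D: 7×2 + 14×0 + 6×0 + 6×1 + 5×1 + 5×3 + 7×3 = 61

B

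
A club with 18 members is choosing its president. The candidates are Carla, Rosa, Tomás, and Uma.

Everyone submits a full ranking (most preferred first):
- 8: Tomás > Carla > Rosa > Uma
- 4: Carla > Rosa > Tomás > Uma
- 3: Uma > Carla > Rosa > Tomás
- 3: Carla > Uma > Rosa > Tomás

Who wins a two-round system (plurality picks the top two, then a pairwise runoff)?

Round 1 first-place votes: Carla 7, Rosa 0, Tomás 8, Uma 3. Tomás and Carla advance.
Runoff: Tomás is ranked above Carla on 8 ballots, Carla above Tomás on 10.

Carla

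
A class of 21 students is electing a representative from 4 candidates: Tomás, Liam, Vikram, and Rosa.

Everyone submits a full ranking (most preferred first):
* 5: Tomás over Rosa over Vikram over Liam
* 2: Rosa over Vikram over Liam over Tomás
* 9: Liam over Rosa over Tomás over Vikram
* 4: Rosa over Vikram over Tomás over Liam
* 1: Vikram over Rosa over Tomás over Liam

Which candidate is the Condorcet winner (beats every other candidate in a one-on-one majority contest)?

Rosa

Rosa vs Tomás: 16–5
Rosa vs Liam: 12–9
Rosa vs Vikram: 20–1
Rosa beats every other candidate.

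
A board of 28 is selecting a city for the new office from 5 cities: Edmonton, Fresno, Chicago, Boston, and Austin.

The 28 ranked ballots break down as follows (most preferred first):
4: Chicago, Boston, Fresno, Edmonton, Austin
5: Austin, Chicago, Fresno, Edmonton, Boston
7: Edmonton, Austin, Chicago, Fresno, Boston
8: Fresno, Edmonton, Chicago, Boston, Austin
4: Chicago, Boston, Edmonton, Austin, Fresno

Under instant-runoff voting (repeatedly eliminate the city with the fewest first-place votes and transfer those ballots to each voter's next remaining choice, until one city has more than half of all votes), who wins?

Chicago

Round 1: Edmonton 7, Fresno 8, Chicago 8, Boston 0, Austin 5. Boston eliminated.
Round 2: Edmonton 7, Fresno 8, Chicago 8, Austin 5. Austin eliminated.
Round 3: Edmonton 7, Fresno 8, Chicago 13. Edmonton eliminated.
Round 4: Fresno 8, Chicago 20. Chicago has a majority (≥15).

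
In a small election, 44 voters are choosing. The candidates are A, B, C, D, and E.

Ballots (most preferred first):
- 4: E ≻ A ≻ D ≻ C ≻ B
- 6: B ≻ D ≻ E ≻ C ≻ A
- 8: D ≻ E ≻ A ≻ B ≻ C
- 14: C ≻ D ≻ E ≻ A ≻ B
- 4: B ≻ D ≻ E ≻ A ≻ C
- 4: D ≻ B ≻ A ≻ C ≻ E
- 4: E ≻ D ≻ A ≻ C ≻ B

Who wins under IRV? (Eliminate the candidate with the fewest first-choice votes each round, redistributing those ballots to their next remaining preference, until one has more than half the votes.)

Round 1: A 0, B 10, C 14, D 12, E 8. A eliminated.
Round 2: B 10, C 14, D 12, E 8. E eliminated.
Round 3: B 10, C 14, D 20. B eliminated.
Round 4: C 14, D 30. D has a majority (≥23).

D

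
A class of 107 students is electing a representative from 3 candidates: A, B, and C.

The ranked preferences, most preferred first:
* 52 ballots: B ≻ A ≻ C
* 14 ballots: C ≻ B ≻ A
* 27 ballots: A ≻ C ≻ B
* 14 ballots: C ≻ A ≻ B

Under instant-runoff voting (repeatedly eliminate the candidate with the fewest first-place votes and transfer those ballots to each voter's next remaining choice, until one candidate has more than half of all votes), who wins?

C

Round 1: A 27, B 52, C 28. A eliminated.
Round 2: B 52, C 55. C has a majority (≥54).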